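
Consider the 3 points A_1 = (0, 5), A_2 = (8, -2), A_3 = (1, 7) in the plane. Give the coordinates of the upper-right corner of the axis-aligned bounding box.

x-range [0, 8], y-range [-2, 7].
The upper-right corner is (8, 7).

(8, 7)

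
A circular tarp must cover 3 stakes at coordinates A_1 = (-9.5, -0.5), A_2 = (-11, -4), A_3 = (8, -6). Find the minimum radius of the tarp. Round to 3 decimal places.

9.552

Side lengths²: A_1A_2² = 14.5, A_1A_3² = 336.5, A_2A_3² = 365.
Since A_2A_3² = 365 ≥ 336.5 + 14.5 = 351, the angle opposite A_2A_3 is not acute, so the smallest enclosing circle has A_2A_3 as diameter.
Centre = midpoint of A_2A_3 = (-1.5, -5), r² = 365/4 = 91.25.
r = √(91.25) ≈ 9.552.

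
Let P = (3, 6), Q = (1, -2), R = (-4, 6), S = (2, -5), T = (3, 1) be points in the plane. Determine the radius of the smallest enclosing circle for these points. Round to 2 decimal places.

A smallest enclosing disk is always determined by at most three of the input points on its boundary.
The minimum enclosing circle is determined by three boundary points: P, R, S.
Their circumcentre is (-0.5, 17/22) with r² = 9577/242.
The farthest remaining point T is at distance² 2977/242 ≤ 9577/242.
r = √(9577/242) ≈ 6.29.

6.29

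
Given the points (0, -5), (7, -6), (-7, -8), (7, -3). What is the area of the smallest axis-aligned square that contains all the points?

196

The bounding box has width 14 and height 5.
An axis-aligned square enclosing the set must have side ≥ max(width, height).
So the minimum side is max(14, 5) = 14.
Area = 14² = 196.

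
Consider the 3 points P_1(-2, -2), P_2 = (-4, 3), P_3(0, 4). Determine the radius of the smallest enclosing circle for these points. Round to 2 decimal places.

Side lengths²: P_1P_2² = 29, P_1P_3² = 40, P_2P_3² = 17.
Since P_1P_3² = 40 < 29 + 17 = 46, the triangle is acute, so the smallest enclosing circle is the circumcircle.
Circumcentre = (-31/22, 25/22), r² = 2465/242.
r = √(2465/242) ≈ 3.19.

3.19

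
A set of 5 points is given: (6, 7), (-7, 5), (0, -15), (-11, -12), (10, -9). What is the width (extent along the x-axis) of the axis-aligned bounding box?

max x = 10, min x = -11, so width = 21.

21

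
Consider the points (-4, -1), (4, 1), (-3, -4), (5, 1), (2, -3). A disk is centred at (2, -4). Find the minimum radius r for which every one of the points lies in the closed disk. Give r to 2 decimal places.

6.71

The required radius is the distance from (2, -4) to the farthest point.
Squared distances: 45, 29, 25, 34, 1.
Maximum is 45, attained at (-4, -1).
r = √45 ≈ 6.71.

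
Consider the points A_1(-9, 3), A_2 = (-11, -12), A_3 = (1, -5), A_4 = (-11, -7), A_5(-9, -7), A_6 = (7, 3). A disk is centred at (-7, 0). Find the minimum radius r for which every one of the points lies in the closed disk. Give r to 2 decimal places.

The required radius is the distance from (-7, 0) to the farthest point.
Squared distances: 13, 160, 89, 65, 53, 205.
Maximum is 205, attained at A_6.
r = √205 ≈ 14.32.

14.32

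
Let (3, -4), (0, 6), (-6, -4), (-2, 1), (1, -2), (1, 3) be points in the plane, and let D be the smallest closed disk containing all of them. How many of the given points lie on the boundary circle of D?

3

The minimum enclosing circle is determined by three boundary points: (3, -4), (0, 6), (-6, -4).
Their circumcentre is (-1.5, 0.1) with r² = 37.06.
The farthest remaining point (1, 3) is at distance² 14.66 ≤ 37.06.
The points at distance exactly r from the centre are (3, -4), (0, 6), (-6, -4) — 3 points.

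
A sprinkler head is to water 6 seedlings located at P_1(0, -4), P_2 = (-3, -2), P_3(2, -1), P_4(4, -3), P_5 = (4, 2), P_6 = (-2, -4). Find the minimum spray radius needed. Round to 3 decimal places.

4.243

The minimum enclosing circle of a finite set is fixed by two of the points (as a diameter) or three (as a circumcircle).
The farthest pair is P_5–P_6 with squared distance 72. The circle on this segment as diameter has centre (1, -1) and r² = 72/4 = 18.
Check P_1: distance² to centre = 10 ≤ 18, so it lies inside.
All remaining points lie in this disk, and no smaller disk contains both endpoints, so this is the minimum enclosing circle.
r = √18 ≈ 4.243.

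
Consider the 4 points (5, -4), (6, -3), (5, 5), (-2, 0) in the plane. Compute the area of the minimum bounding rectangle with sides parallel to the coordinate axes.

x ranges over [-2, 6], width 8.
y ranges over [-4, 5], height 9.
Area = 8 × 9 = 72.

72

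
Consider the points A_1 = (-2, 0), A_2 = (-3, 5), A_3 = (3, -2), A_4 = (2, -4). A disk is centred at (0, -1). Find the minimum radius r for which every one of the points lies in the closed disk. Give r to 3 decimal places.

The required radius is the distance from (0, -1) to the farthest point.
Squared distances: 5, 45, 10, 13.
Maximum is 45, attained at A_2.
r = √45 ≈ 6.708.

6.708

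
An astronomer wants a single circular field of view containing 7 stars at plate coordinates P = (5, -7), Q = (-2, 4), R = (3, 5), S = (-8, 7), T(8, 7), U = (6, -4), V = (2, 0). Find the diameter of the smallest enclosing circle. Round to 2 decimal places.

By Welzl's lemma the MEC is supported by two points (diametrically opposite) or three points (on a circumcircle).
The minimum enclosing circle is determined by three boundary points: P, S, T.
Their circumcentre is (0, 39/28) with r² = 74825/784.
The farthest remaining point U is at distance² 51025/784 ≤ 74825/784.
Diameter = 2r = 2√(74825/784) ≈ 19.54.

19.54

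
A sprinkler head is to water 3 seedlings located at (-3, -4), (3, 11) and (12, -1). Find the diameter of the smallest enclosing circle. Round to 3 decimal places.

Call the three points A, B, C in the order given.
Side lengths²: AB² = 261, AC² = 234, BC² = 225.
Since AB² = 261 < 234 + 225 = 459, the triangle is acute, so the smallest enclosing circle is the circumcircle.
Circumcentre = (165/46, 95/46), r² = 84825/1058.
Diameter = 2r = 2√(84825/1058) ≈ 17.908.

17.908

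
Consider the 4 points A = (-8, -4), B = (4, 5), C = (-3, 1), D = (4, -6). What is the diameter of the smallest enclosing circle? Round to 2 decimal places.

15.21

A smallest enclosing disk is always determined by at most three of the input points on its boundary.
The minimum enclosing circle is determined by three boundary points: A, B, D.
Their circumcentre is (-1.25, -0.5) with r² = 57.8125.
The farthest remaining point C is at distance² 5.3125 ≤ 57.8125.
Diameter = 2r = 2√(57.8125) ≈ 15.21.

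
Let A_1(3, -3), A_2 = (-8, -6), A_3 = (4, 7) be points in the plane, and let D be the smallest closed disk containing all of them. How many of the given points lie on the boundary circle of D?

2

Side lengths²: A_1A_2² = 130, A_1A_3² = 101, A_2A_3² = 313.
Since A_2A_3² = 313 ≥ 130 + 101 = 231, the angle opposite A_2A_3 is not acute, so the smallest enclosing circle has A_2A_3 as diameter.
Centre = midpoint of A_2A_3 = (-2, 0.5), r² = 313/4 = 78.25.
The points at distance exactly r from the centre are A_2, A_3 — 2 points.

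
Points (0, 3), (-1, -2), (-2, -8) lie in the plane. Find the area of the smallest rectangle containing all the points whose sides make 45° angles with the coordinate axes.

58.5

In coordinates u = x + y, v = x − y the rectangle is axis-aligned; the map (x,y)→(u,v) scales areas by 2.
u-values: 3, -3, -10; range = 3 − (-10) = 13.
v-values: -3, 1, 6; range = 6 − (-3) = 9.
Area = (13 × 9) / 2 = 58.5.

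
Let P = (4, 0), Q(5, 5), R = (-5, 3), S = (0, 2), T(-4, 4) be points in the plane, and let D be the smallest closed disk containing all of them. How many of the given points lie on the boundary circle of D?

The minimum enclosing circle is determined by three boundary points: P, Q, R.
Their circumcentre is (0.125, 3.375) with r² = 26.40625.
The farthest remaining point T is at distance² 17.40625 ≤ 26.40625.
The points at distance exactly r from the centre are P, Q, R — 3 points.

3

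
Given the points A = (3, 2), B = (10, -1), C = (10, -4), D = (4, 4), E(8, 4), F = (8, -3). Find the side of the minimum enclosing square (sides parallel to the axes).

8

The bounding box has width 7 and height 8.
An axis-aligned square enclosing the set must have side ≥ max(width, height).
So the minimum side is max(7, 8) = 8.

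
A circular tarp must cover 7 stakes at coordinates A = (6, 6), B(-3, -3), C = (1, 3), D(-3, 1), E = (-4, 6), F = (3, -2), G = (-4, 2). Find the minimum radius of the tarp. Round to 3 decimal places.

6.403

A smallest enclosing disk is always determined by at most three of the input points on its boundary.
The minimum enclosing circle is determined by three boundary points: A, B, E.
Their circumcentre is (1, 2) with r² = 41.
The farthest remaining point G is at distance² 25 ≤ 41.
r = √41 ≈ 6.403.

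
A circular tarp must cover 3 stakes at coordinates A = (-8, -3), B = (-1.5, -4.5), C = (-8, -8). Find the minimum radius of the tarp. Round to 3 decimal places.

Side lengths²: AB² = 44.5, AC² = 25, BC² = 54.5.
Since BC² = 54.5 < 44.5 + 25 = 69.5, the triangle is acute, so the smallest enclosing circle is the circumcircle.
Circumcentre = (-67/13, -5.5), r² = 9701/676.
r = √(9701/676) ≈ 3.788.

3.788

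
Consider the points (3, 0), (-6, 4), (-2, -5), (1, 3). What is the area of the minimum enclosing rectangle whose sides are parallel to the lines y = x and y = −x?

71.5

In coordinates u = x + y, v = x − y the rectangle is axis-aligned; the map (x,y)→(u,v) scales areas by 2.
u-values: 3, -2, -7, 4; range = 4 − (-7) = 11.
v-values: 3, -10, 3, -2; range = 3 − (-10) = 13.
Area = (11 × 13) / 2 = 71.5.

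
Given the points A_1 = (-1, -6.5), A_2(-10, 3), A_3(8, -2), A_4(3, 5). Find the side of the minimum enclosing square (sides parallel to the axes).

18

The bounding box has width 18 and height 11.5.
An axis-aligned square enclosing the set must have side ≥ max(width, height).
So the minimum side is max(18, 11.5) = 18.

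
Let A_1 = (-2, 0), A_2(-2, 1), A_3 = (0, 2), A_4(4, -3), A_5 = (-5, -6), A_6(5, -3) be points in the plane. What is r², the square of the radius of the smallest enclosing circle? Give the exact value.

The minimum enclosing circle of a finite set is fixed by two of the points (as a diameter) or three (as a circumcircle).
The minimum enclosing circle is determined by three boundary points: A_3, A_5, A_6.
Their circumcentre is (-9/26, -87/26) with r² = 9701/338.
The farthest remaining point A_2 is at distance² 7309/338 ≤ 9701/338.

9701/338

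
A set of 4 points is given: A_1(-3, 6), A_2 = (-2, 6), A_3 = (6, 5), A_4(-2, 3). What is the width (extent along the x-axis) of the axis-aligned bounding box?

max x = 6, min x = -3, so width = 9.

9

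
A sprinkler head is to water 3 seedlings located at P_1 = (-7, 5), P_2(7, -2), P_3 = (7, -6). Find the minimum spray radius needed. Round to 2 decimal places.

8.90

Side lengths²: P_1P_2² = 245, P_1P_3² = 317, P_2P_3² = 16.
Since P_1P_3² = 317 ≥ 245 + 16 = 261, the angle opposite P_1P_3 is not acute, so the smallest enclosing circle has P_1P_3 as diameter.
Centre = midpoint of P_1P_3 = (0, -0.5), r² = 317/4 = 79.25.
r = √(79.25) ≈ 8.90.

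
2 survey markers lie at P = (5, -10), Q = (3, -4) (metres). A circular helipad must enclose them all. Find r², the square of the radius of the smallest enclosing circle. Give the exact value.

10

The smallest circle enclosing two points has them as diameter endpoints.
Centre = midpoint = (4, -7); r² = |PQ|²/4 = 40/4 = 10.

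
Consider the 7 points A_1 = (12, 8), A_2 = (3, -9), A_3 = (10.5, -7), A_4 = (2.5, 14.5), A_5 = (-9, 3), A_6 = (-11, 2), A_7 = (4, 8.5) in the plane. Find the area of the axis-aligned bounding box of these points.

540.5

x ranges over [-11, 12], width 23.
y ranges over [-9, 14.5], height 23.5.
Area = 23 × 23.5 = 540.5.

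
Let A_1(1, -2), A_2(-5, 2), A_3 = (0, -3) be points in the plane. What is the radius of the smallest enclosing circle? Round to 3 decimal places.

Side lengths²: A_1A_2² = 52, A_1A_3² = 2, A_2A_3² = 50.
Since A_1A_2² = 52 ≥ 50 + 2 = 52, the angle opposite A_1A_2 is not acute, so the smallest enclosing circle has A_1A_2 as diameter.
Centre = midpoint of A_1A_2 = (-2, 0), r² = 52/4 = 13.
r = √13 ≈ 3.606.

3.606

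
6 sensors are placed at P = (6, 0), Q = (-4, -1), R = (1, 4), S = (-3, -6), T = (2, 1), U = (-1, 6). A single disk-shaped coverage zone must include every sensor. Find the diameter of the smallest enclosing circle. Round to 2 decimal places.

By Welzl's lemma the MEC is supported by two points (diametrically opposite) or three points (on a circumcircle).
The minimum enclosing circle is determined by three boundary points: P, S, U.
Their circumcentre is (-0.3125, -0.28125) with r² = 39.9267578125.
The farthest remaining point R is at distance² 20.0517578125 ≤ 39.9267578125.
Diameter = 2r = 2√(39.9267578125) ≈ 12.64.

12.64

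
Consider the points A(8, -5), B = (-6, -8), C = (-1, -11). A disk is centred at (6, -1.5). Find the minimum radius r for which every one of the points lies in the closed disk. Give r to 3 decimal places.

13.647

The required radius is the distance from (6, -1.5) to the farthest point.
Squared distances: 16.25, 186.25, 139.25.
Maximum is 186.25, attained at B.
r = √(186.25) ≈ 13.647.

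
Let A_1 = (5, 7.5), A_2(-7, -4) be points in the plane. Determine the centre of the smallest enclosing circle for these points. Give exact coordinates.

(-1, 1.75)

The smallest circle enclosing two points has them as diameter endpoints.
Centre = midpoint = (-1, 1.75); r² = |A_1A_2|²/4 = 276.25/4 = 69.0625.
Centre = (-1, 1.75).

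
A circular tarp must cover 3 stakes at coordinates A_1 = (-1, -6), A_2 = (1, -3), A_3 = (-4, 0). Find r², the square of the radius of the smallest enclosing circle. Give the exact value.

Side lengths²: A_1A_2² = 13, A_1A_3² = 45, A_2A_3² = 34.
Since A_1A_3² = 45 < 34 + 13 = 47, the triangle is acute, so the smallest enclosing circle is the circumcircle.
Circumcentre = (-33/14, -41/14), r² = 1105/98.

1105/98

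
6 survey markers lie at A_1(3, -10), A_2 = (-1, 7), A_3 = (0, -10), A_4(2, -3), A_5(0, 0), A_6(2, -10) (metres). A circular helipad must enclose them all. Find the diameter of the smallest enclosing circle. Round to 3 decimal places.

17.464

The farthest pair is A_1–A_2 with squared distance 305. The circle on this segment as diameter has centre (1, -1.5) and r² = 305/4 = 76.25.
Check A_3: distance² to centre = 73.25 ≤ 76.25, so it lies inside.
All remaining points lie in this disk, and no smaller disk contains both endpoints, so this is the minimum enclosing circle.
Diameter = 2r = 2√(76.25) ≈ 17.464.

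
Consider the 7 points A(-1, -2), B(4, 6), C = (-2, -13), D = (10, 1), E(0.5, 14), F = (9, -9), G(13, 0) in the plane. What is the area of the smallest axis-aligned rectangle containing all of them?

x ranges over [-2, 13], width 15.
y ranges over [-13, 14], height 27.
Area = 15 × 27 = 405.

405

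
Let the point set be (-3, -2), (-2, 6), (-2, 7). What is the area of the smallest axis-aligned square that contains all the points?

81

The bounding box has width 1 and height 9.
An axis-aligned square enclosing the set must have side ≥ max(width, height).
So the minimum side is max(1, 9) = 9.
Area = 9² = 81.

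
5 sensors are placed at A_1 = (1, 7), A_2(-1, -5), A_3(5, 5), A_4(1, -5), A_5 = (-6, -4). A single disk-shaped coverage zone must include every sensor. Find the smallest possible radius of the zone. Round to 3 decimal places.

The minimum enclosing circle of a finite set is fixed by two of the points (as a diameter) or three (as a circumcircle).
The farthest pair is A_3–A_5 with squared distance 202. The circle on this segment as diameter has centre (-0.5, 0.5) and r² = 202/4 = 50.5.
Check A_1: distance² to centre = 44.5 ≤ 50.5, so it lies inside.
All remaining points lie in this disk, and no smaller disk contains both endpoints, so this is the minimum enclosing circle.
r = √(50.5) ≈ 7.106.

7.106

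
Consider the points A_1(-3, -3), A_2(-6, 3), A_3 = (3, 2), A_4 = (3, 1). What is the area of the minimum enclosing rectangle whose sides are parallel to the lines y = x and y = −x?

60.5

In coordinates u = x + y, v = x − y the rectangle is axis-aligned; the map (x,y)→(u,v) scales areas by 2.
u-values: -6, -3, 5, 4; range = 5 − (-6) = 11.
v-values: 0, -9, 1, 2; range = 2 − (-9) = 11.
Area = (11 × 11) / 2 = 60.5.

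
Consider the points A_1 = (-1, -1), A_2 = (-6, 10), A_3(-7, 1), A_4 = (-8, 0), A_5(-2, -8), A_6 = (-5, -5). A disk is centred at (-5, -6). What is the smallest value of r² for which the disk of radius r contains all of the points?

The required radius is the distance from (-5, -6) to the farthest point.
Squared distances: 41, 257, 53, 45, 13, 1.
Maximum is 257, attained at A_2.

257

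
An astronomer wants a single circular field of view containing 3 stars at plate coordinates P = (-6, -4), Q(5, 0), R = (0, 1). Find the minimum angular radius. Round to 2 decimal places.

Side lengths²: PQ² = 137, PR² = 61, QR² = 26.
Since PQ² = 137 ≥ 61 + 26 = 87, the angle opposite PQ is not acute, so the smallest enclosing circle has PQ as diameter.
Centre = midpoint of PQ = (-0.5, -2), r² = 137/4 = 34.25.
r = √(34.25) ≈ 5.85.

5.85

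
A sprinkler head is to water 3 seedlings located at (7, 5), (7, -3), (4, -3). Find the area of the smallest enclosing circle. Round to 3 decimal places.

Call the three points A, B, C in the order given.
Side lengths²: AB² = 64, AC² = 73, BC² = 9.
Since AC² = 73 ≥ 64 + 9 = 73, the angle opposite AC is not acute, so the smallest enclosing circle has AC as diameter.
Centre = midpoint of AC = (5.5, 1), r² = 73/4 = 18.25.
Area = π·r² = π·18.25 ≈ 57.334.

57.334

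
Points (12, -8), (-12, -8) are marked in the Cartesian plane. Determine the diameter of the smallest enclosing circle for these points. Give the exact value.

The smallest circle enclosing two points has them as diameter endpoints.
Centre = midpoint = (0, -8); r² = |(12, -8)−(-12, -8)|²/4 = 576/4 = 144.
Diameter = 2r = 2√144 = 24.

24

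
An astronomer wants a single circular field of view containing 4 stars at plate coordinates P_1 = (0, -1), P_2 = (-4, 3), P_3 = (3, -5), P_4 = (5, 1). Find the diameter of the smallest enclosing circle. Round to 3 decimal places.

10.687

By Welzl's lemma the MEC is supported by two points (diametrically opposite) or three points (on a circumcircle).
The minimum enclosing circle is determined by three boundary points: P_2, P_3, P_4.
Their circumcentre is (-5/58, -37/58) with r² = 48025/1682.
The farthest remaining point P_1 is at distance² 233/1682 ≤ 48025/1682.
Diameter = 2r = 2√(48025/1682) ≈ 10.687.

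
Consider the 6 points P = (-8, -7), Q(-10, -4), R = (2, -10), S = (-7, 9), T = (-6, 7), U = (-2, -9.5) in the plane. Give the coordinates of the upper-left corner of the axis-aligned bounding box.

(-10, 9)

x-range [-10, 2], y-range [-10, 9].
The upper-left corner is (-10, 9).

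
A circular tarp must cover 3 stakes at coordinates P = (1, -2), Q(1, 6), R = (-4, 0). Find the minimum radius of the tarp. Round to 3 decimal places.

Side lengths²: PQ² = 64, PR² = 29, QR² = 61.
Since PQ² = 64 < 61 + 29 = 90, the triangle is acute, so the smallest enclosing circle is the circumcircle.
Circumcentre = (-0.3, 2), r² = 17.69.
r = √(17.69) ≈ 4.206.

4.206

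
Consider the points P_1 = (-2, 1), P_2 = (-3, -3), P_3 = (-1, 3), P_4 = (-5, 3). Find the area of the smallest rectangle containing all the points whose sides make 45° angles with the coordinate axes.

In coordinates u = x + y, v = x − y the rectangle is axis-aligned; the map (x,y)→(u,v) scales areas by 2.
u-values: -1, -6, 2, -2; range = 2 − (-6) = 8.
v-values: -3, 0, -4, -8; range = 0 − (-8) = 8.
Area = (8 × 8) / 2 = 32.

32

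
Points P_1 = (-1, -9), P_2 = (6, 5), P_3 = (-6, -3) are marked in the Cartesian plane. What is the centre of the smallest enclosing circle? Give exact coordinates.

Side lengths²: P_1P_2² = 245, P_1P_3² = 61, P_2P_3² = 208.
Since P_1P_2² = 245 < 208 + 61 = 269, the triangle is acute, so the smallest enclosing circle is the circumcircle.
Circumcentre = (1.75, -1.625), r² = 61.953125.
Centre = (1.75, -1.625).

(1.75, -1.625)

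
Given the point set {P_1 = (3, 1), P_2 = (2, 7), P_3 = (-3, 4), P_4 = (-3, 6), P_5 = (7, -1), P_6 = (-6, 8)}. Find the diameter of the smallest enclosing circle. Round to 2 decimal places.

By Welzl's lemma the MEC is supported by two points (diametrically opposite) or three points (on a circumcircle).
The farthest pair is P_5–P_6 with squared distance 250. The circle on this segment as diameter has centre (0.5, 3.5) and r² = 250/4 = 62.5.
Check P_1: distance² to centre = 12.5 ≤ 62.5, so it lies inside.
All remaining points lie in this disk, and no smaller disk contains both endpoints, so this is the minimum enclosing circle.
Diameter = 2r = 2√(62.5) ≈ 15.81.

15.81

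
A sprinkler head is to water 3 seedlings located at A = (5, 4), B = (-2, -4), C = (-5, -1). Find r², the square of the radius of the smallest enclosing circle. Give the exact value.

565/18

Side lengths²: AB² = 113, AC² = 125, BC² = 18.
Since AC² = 125 < 113 + 18 = 131, the triangle is acute, so the smallest enclosing circle is the circumcircle.
Circumcentre = (1/6, 7/6), r² = 565/18.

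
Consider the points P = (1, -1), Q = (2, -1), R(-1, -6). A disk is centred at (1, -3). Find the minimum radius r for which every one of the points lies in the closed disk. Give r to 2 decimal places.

The required radius is the distance from (1, -3) to the farthest point.
Squared distances: 4, 5, 13.
Maximum is 13, attained at R.
r = √13 ≈ 3.61.

3.61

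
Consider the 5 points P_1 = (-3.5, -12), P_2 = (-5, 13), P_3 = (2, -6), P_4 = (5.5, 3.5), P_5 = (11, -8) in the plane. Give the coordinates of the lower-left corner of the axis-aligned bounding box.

x-range [-5, 11], y-range [-12, 13].
The lower-left corner is (-5, -12).

(-5, -12)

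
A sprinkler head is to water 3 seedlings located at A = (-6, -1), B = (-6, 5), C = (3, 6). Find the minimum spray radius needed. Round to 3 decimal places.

5.701

Side lengths²: AB² = 36, AC² = 130, BC² = 82.
Since AC² = 130 ≥ 82 + 36 = 118, the angle opposite AC is not acute, so the smallest enclosing circle has AC as diameter.
Centre = midpoint of AC = (-1.5, 2.5), r² = 130/4 = 32.5.
r = √(32.5) ≈ 5.701.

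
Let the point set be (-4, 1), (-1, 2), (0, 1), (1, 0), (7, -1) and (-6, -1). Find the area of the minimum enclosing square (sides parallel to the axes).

The bounding box has width 13 and height 3.
An axis-aligned square enclosing the set must have side ≥ max(width, height).
So the minimum side is max(13, 3) = 13.
Area = 13² = 169.

169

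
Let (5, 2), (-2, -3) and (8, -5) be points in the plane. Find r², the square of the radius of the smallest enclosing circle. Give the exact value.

Call the three points A, B, C in the order given.
Side lengths²: AB² = 74, AC² = 58, BC² = 104.
Since BC² = 104 < 74 + 58 = 132, the triangle is acute, so the smallest enclosing circle is the circumcircle.
Circumcentre = (3.21875, -2.90625), r² = 27.244140625.

27.244140625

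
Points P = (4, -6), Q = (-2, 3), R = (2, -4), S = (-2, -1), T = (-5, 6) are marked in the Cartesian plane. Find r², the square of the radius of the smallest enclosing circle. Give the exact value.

The farthest pair is P–T with squared distance 225. The circle on this segment as diameter has centre (-0.5, 0) and r² = 225/4 = 56.25.
Check Q: distance² to centre = 11.25 ≤ 56.25, so it lies inside.
All remaining points lie in this disk, and no smaller disk contains both endpoints, so this is the minimum enclosing circle.

56.25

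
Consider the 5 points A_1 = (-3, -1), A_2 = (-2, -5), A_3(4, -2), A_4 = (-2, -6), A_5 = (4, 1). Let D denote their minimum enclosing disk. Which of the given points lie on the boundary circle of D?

A_4, A_5

A smallest enclosing disk is always determined by at most three of the input points on its boundary.
The farthest pair is A_4–A_5 with squared distance 85. The circle on this segment as diameter has centre (1, -2.5) and r² = 85/4 = 21.25.
Check A_1: distance² to centre = 18.25 ≤ 21.25, so it lies inside.
All remaining points lie in this disk, and no smaller disk contains both endpoints, so this is the minimum enclosing circle.
The points at distance exactly r from the centre are A_4, A_5 — 2 points.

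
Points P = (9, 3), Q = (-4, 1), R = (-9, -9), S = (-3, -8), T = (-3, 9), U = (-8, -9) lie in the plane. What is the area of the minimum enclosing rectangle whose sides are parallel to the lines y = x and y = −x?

270

In coordinates u = x + y, v = x − y the rectangle is axis-aligned; the map (x,y)→(u,v) scales areas by 2.
u-values: 12, -3, -18, -11, 6, -17; range = 12 − (-18) = 30.
v-values: 6, -5, 0, 5, -12, 1; range = 6 − (-12) = 18.
Area = (30 × 18) / 2 = 270.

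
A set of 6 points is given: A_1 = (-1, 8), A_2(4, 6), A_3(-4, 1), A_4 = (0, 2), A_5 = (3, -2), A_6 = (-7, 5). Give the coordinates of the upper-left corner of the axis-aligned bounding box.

x-range [-7, 4], y-range [-2, 8].
The upper-left corner is (-7, 8).

(-7, 8)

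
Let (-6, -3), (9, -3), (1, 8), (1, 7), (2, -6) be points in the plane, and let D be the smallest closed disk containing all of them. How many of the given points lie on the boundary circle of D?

A smallest enclosing disk is always determined by at most three of the input points on its boundary.
The minimum enclosing circle is determined by three boundary points: (-6, -3), (9, -3), (1, 8).
Their circumcentre is (1.5, -1/22) with r² = 15725/242.
The farthest remaining point (1, 7) is at distance² 12073/242 ≤ 15725/242.
The points at distance exactly r from the centre are (-6, -3), (9, -3), (1, 8) — 3 points.

3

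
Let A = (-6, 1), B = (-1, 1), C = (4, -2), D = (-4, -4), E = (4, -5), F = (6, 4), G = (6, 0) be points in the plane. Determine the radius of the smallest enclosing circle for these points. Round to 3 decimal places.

The minimum enclosing circle of a finite set is fixed by two of the points (as a diameter) or three (as a circumcircle).
The minimum enclosing circle is determined by three boundary points: A, E, F.
Their circumcentre is (0.5, 0.5) with r² = 42.5.
The farthest remaining point D is at distance² 40.5 ≤ 42.5.
r = √(42.5) ≈ 6.519.

6.519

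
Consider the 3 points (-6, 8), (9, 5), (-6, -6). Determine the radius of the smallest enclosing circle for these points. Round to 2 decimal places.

Call the three points A, B, C in the order given.
Side lengths²: AB² = 234, AC² = 196, BC² = 346.
Since BC² = 346 < 234 + 196 = 430, the triangle is acute, so the smallest enclosing circle is the circumcircle.
Circumcentre = (0.4, 1), r² = 89.96.
r = √(89.96) ≈ 9.48.

9.48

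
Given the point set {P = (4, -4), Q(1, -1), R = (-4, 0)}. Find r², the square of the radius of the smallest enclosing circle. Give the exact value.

20

Side lengths²: PQ² = 18, PR² = 80, QR² = 26.
Since PR² = 80 ≥ 26 + 18 = 44, the angle opposite PR is not acute, so the smallest enclosing circle has PR as diameter.
Centre = midpoint of PR = (0, -2), r² = 80/4 = 20.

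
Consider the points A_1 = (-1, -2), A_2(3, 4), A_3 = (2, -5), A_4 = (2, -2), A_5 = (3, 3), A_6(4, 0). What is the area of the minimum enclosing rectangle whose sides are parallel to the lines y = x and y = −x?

In coordinates u = x + y, v = x − y the rectangle is axis-aligned; the map (x,y)→(u,v) scales areas by 2.
u-values: -3, 7, -3, 0, 6, 4; range = 7 − (-3) = 10.
v-values: 1, -1, 7, 4, 0, 4; range = 7 − (-1) = 8.
Area = (10 × 8) / 2 = 40.

40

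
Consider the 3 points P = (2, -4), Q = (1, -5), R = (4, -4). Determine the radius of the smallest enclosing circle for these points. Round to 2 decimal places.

1.58

Side lengths²: PQ² = 2, PR² = 4, QR² = 10.
Since QR² = 10 ≥ 4 + 2 = 6, the angle opposite QR is not acute, so the smallest enclosing circle has QR as diameter.
Centre = midpoint of QR = (2.5, -4.5), r² = 10/4 = 2.5.
r = √(2.5) ≈ 1.58.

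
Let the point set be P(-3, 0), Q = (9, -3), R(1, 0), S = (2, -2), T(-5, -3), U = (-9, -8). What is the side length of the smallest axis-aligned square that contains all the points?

The bounding box has width 18 and height 8.
An axis-aligned square enclosing the set must have side ≥ max(width, height).
So the minimum side is max(18, 8) = 18.

18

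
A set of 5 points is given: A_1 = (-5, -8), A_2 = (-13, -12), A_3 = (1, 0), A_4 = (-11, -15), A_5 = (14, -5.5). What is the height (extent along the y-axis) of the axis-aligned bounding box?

max y = 0, min y = -15, so height = 15.

15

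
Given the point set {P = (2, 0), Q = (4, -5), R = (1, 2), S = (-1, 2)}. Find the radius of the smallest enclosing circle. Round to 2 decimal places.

4.30

By Welzl's lemma the MEC is supported by two points (diametrically opposite) or three points (on a circumcircle).
The farthest pair is Q–S with squared distance 74. The circle on this segment as diameter has centre (1.5, -1.5) and r² = 74/4 = 18.5.
Check P: distance² to centre = 2.5 ≤ 18.5, so it lies inside.
All remaining points lie in this disk, and no smaller disk contains both endpoints, so this is the minimum enclosing circle.
r = √(18.5) ≈ 4.30.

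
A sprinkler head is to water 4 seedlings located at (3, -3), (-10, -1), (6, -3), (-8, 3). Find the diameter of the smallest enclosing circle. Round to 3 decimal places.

The minimum enclosing circle of a finite set is fixed by two of the points (as a diameter) or three (as a circumcircle).
The farthest pair is (-10, -1)–(6, -3) with squared distance 260. The circle on this segment as diameter has centre (-2, -2) and r² = 260/4 = 65.
Check (3, -3): distance² to centre = 26 ≤ 65, so it lies inside.
All remaining points lie in this disk, and no smaller disk contains both endpoints, so this is the minimum enclosing circle.
Diameter = 2r = 2√65 ≈ 16.125.

16.125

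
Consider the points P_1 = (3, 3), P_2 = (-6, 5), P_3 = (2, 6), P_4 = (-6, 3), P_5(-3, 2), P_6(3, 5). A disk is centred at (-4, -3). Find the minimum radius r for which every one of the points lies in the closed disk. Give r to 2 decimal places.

10.82

The required radius is the distance from (-4, -3) to the farthest point.
Squared distances: 85, 68, 117, 40, 26, 113.
Maximum is 117, attained at P_3.
r = √117 ≈ 10.82.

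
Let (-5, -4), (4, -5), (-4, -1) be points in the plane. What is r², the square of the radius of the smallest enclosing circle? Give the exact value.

1025/49

Call the three points A, B, C in the order given.
Side lengths²: AB² = 82, AC² = 10, BC² = 80.
Since AB² = 82 < 80 + 10 = 90, the triangle is acute, so the smallest enclosing circle is the circumcircle.
Circumcentre = (-3/7, -27/7), r² = 1025/49.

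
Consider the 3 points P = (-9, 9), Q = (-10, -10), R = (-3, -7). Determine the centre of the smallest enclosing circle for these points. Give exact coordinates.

Side lengths²: PQ² = 362, PR² = 292, QR² = 58.
Since PQ² = 362 ≥ 292 + 58 = 350, the angle opposite PQ is not acute, so the smallest enclosing circle has PQ as diameter.
Centre = midpoint of PQ = (-9.5, -0.5), r² = 362/4 = 90.5.
Centre = (-9.5, -0.5).

(-9.5, -0.5)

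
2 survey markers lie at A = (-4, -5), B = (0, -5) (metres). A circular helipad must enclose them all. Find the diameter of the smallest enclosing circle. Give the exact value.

4

The smallest circle enclosing two points has them as diameter endpoints.
Centre = midpoint = (-2, -5); r² = |AB|²/4 = 16/4 = 4.
Diameter = 2r = 2√4 = 4.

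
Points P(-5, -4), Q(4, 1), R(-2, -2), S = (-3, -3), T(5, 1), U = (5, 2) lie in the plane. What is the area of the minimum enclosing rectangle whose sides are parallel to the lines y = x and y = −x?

In coordinates u = x + y, v = x − y the rectangle is axis-aligned; the map (x,y)→(u,v) scales areas by 2.
u-values: -9, 5, -4, -6, 6, 7; range = 7 − (-9) = 16.
v-values: -1, 3, 0, 0, 4, 3; range = 4 − (-1) = 5.
Area = (16 × 5) / 2 = 40.

40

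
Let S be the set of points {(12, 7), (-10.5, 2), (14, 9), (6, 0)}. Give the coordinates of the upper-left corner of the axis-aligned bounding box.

x-range [-10.5, 14], y-range [0, 9].
The upper-left corner is (-10.5, 9).

(-10.5, 9)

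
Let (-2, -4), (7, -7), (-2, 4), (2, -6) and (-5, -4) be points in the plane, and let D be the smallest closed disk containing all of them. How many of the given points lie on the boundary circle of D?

By Welzl's lemma the MEC is supported by two points (diametrically opposite) or three points (on a circumcircle).
The minimum enclosing circle is determined by three boundary points: (7, -7), (-2, 4), (-5, -4).
Their circumcentre is (131/70, -141/70) with r² = 125341/2450.
The farthest remaining point (-2, -4) is at distance² 46381/2450 ≤ 125341/2450.
The points at distance exactly r from the centre are (7, -7), (-2, 4), (-5, -4) — 3 points.

3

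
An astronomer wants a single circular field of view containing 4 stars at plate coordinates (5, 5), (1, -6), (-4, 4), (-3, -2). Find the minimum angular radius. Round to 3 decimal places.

The minimum enclosing circle of a finite set is fixed by two of the points (as a diameter) or three (as a circumcircle).
The minimum enclosing circle is determined by three boundary points: (5, 5), (1, -6), (-4, 4).
Their circumcentre is (37/38, 9/38) with r² = 28085/722.
The farthest remaining point (-3, -2) is at distance² 15013/722 ≤ 28085/722.
r = √(28085/722) ≈ 6.237.

6.237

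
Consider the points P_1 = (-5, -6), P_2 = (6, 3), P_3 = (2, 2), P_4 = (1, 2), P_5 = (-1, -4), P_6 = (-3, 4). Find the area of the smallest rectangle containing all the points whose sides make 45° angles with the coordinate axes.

In coordinates u = x + y, v = x − y the rectangle is axis-aligned; the map (x,y)→(u,v) scales areas by 2.
u-values: -11, 9, 4, 3, -5, 1; range = 9 − (-11) = 20.
v-values: 1, 3, 0, -1, 3, -7; range = 3 − (-7) = 10.
Area = (20 × 10) / 2 = 100.

100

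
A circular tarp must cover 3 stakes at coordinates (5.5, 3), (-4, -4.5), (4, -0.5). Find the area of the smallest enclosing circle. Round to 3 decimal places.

Call the three points A, B, C in the order given.
Side lengths²: AB² = 146.5, AC² = 14.5, BC² = 80.
Since AB² = 146.5 ≥ 80 + 14.5 = 94.5, the angle opposite AB is not acute, so the smallest enclosing circle has AB as diameter.
Centre = midpoint of AB = (0.75, -0.75), r² = 146.5/4 = 36.625.
Area = π·r² = π·36.625 ≈ 115.061.

115.061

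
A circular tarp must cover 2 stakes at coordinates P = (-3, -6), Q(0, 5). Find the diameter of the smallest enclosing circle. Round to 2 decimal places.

The smallest circle enclosing two points has them as diameter endpoints.
Centre = midpoint = (-1.5, -0.5); r² = |PQ|²/4 = 130/4 = 32.5.
Diameter = 2r = 2√(32.5) ≈ 11.40.

11.40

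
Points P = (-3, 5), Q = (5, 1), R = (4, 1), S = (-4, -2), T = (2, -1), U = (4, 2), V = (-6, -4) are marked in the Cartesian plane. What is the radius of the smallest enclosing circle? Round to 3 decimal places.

A smallest enclosing disk is always determined by at most three of the input points on its boundary.
The minimum enclosing circle is determined by three boundary points: P, Q, V.
Their circumcentre is (-6/7, -5/7) with r² = 1825/49.
The farthest remaining point U is at distance² 1517/49 ≤ 1825/49.
r = √(1825/49) ≈ 6.103.

6.103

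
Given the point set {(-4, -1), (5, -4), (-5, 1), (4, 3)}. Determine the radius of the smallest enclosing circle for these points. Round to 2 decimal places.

5.61

A smallest enclosing disk is always determined by at most three of the input points on its boundary.
The minimum enclosing circle is determined by three boundary points: (5, -4), (-5, 1), (4, 3).
Their circumcentre is (5/26, -29/26) with r² = 10625/338.
The farthest remaining point (-4, -1) is at distance² 5945/338 ≤ 10625/338.
r = √(10625/338) ≈ 5.61.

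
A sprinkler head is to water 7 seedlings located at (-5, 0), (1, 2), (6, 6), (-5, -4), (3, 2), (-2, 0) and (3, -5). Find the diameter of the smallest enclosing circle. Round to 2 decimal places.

14.87

The minimum enclosing circle of a finite set is fixed by two of the points (as a diameter) or three (as a circumcircle).
The farthest pair is (6, 6)–(-5, -4) with squared distance 221. The circle on this segment as diameter has centre (0.5, 1) and r² = 221/4 = 55.25.
Check (-5, 0): distance² to centre = 31.25 ≤ 55.25, so it lies inside.
All remaining points lie in this disk, and no smaller disk contains both endpoints, so this is the minimum enclosing circle.
Diameter = 2r = 2√(55.25) ≈ 14.87.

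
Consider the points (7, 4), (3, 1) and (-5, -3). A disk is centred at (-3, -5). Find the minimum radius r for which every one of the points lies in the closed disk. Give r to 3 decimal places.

The required radius is the distance from (-3, -5) to the farthest point.
Squared distances: 181, 72, 8.
Maximum is 181, attained at (7, 4).
r = √181 ≈ 13.454.

13.454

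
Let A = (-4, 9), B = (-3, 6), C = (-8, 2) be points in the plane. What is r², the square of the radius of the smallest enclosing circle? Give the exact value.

Side lengths²: AB² = 10, AC² = 65, BC² = 41.
Since AC² = 65 ≥ 41 + 10 = 51, the angle opposite AC is not acute, so the smallest enclosing circle has AC as diameter.
Centre = midpoint of AC = (-6, 5.5), r² = 65/4 = 16.25.

16.25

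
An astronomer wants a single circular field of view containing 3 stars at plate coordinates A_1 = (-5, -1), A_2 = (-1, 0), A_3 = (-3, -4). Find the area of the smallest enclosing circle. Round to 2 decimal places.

17.71

Side lengths²: A_1A_2² = 17, A_1A_3² = 13, A_2A_3² = 20.
Since A_2A_3² = 20 < 17 + 13 = 30, the triangle is acute, so the smallest enclosing circle is the circumcircle.
Circumcentre = (-19/7, -23/14), r² = 1105/196.
Area = π·r² = π·1105/196 ≈ 17.71.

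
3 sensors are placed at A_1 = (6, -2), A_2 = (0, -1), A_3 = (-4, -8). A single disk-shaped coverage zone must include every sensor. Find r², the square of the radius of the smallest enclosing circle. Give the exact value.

Side lengths²: A_1A_2² = 37, A_1A_3² = 136, A_2A_3² = 65.
Since A_1A_3² = 136 ≥ 65 + 37 = 102, the angle opposite A_1A_3 is not acute, so the smallest enclosing circle has A_1A_3 as diameter.
Centre = midpoint of A_1A_3 = (1, -5), r² = 136/4 = 34.

34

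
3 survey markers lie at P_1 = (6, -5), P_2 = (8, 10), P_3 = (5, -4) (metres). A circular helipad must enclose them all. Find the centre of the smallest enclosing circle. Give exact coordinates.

Side lengths²: P_1P_2² = 229, P_1P_3² = 2, P_2P_3² = 205.
Since P_1P_2² = 229 ≥ 205 + 2 = 207, the angle opposite P_1P_2 is not acute, so the smallest enclosing circle has P_1P_2 as diameter.
Centre = midpoint of P_1P_2 = (7, 2.5), r² = 229/4 = 57.25.
Centre = (7, 2.5).

(7, 2.5)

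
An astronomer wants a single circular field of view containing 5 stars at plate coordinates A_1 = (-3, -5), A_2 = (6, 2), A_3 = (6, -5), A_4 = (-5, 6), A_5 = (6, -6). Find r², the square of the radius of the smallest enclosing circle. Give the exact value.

By Welzl's lemma the MEC is supported by two points (diametrically opposite) or three points (on a circumcircle).
The farthest pair is A_4–A_5 with squared distance 265. The circle on this segment as diameter has centre (0.5, 0) and r² = 265/4 = 66.25.
Check A_1: distance² to centre = 37.25 ≤ 66.25, so it lies inside.
All remaining points lie in this disk, and no smaller disk contains both endpoints, so this is the minimum enclosing circle.

66.25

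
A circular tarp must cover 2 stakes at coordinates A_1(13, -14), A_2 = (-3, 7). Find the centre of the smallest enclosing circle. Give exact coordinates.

(5, -3.5)

The smallest circle enclosing two points has them as diameter endpoints.
Centre = midpoint = (5, -3.5); r² = |A_1A_2|²/4 = 697/4 = 174.25.
Centre = (5, -3.5).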